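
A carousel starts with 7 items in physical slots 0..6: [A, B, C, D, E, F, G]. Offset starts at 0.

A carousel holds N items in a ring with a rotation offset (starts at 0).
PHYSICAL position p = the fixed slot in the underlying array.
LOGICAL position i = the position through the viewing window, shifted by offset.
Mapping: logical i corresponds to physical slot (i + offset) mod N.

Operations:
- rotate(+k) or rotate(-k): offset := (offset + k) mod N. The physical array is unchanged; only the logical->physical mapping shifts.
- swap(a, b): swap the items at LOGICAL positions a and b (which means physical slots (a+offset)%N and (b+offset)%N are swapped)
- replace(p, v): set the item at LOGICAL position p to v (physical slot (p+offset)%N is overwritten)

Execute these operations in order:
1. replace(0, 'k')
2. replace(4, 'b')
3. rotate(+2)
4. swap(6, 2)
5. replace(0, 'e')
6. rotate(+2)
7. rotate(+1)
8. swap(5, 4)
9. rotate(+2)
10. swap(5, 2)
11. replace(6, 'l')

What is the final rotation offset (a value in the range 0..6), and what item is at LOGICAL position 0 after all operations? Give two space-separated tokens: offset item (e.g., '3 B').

Answer: 0 k

Derivation:
After op 1 (replace(0, 'k')): offset=0, physical=[k,B,C,D,E,F,G], logical=[k,B,C,D,E,F,G]
After op 2 (replace(4, 'b')): offset=0, physical=[k,B,C,D,b,F,G], logical=[k,B,C,D,b,F,G]
After op 3 (rotate(+2)): offset=2, physical=[k,B,C,D,b,F,G], logical=[C,D,b,F,G,k,B]
After op 4 (swap(6, 2)): offset=2, physical=[k,b,C,D,B,F,G], logical=[C,D,B,F,G,k,b]
After op 5 (replace(0, 'e')): offset=2, physical=[k,b,e,D,B,F,G], logical=[e,D,B,F,G,k,b]
After op 6 (rotate(+2)): offset=4, physical=[k,b,e,D,B,F,G], logical=[B,F,G,k,b,e,D]
After op 7 (rotate(+1)): offset=5, physical=[k,b,e,D,B,F,G], logical=[F,G,k,b,e,D,B]
After op 8 (swap(5, 4)): offset=5, physical=[k,b,D,e,B,F,G], logical=[F,G,k,b,D,e,B]
After op 9 (rotate(+2)): offset=0, physical=[k,b,D,e,B,F,G], logical=[k,b,D,e,B,F,G]
After op 10 (swap(5, 2)): offset=0, physical=[k,b,F,e,B,D,G], logical=[k,b,F,e,B,D,G]
After op 11 (replace(6, 'l')): offset=0, physical=[k,b,F,e,B,D,l], logical=[k,b,F,e,B,D,l]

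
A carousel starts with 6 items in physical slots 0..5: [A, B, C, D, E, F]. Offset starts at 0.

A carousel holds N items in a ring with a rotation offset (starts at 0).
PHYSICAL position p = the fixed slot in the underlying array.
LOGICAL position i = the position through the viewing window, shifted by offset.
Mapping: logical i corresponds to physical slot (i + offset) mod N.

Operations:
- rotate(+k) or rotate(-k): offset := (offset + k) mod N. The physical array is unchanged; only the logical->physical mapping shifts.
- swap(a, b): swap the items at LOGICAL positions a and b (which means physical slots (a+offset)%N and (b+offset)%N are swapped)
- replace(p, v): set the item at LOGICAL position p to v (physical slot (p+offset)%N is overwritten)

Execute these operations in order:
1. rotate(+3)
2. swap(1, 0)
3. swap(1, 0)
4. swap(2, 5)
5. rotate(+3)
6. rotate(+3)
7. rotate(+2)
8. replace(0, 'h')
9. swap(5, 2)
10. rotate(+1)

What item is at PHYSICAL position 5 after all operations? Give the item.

Answer: h

Derivation:
After op 1 (rotate(+3)): offset=3, physical=[A,B,C,D,E,F], logical=[D,E,F,A,B,C]
After op 2 (swap(1, 0)): offset=3, physical=[A,B,C,E,D,F], logical=[E,D,F,A,B,C]
After op 3 (swap(1, 0)): offset=3, physical=[A,B,C,D,E,F], logical=[D,E,F,A,B,C]
After op 4 (swap(2, 5)): offset=3, physical=[A,B,F,D,E,C], logical=[D,E,C,A,B,F]
After op 5 (rotate(+3)): offset=0, physical=[A,B,F,D,E,C], logical=[A,B,F,D,E,C]
After op 6 (rotate(+3)): offset=3, physical=[A,B,F,D,E,C], logical=[D,E,C,A,B,F]
After op 7 (rotate(+2)): offset=5, physical=[A,B,F,D,E,C], logical=[C,A,B,F,D,E]
After op 8 (replace(0, 'h')): offset=5, physical=[A,B,F,D,E,h], logical=[h,A,B,F,D,E]
After op 9 (swap(5, 2)): offset=5, physical=[A,E,F,D,B,h], logical=[h,A,E,F,D,B]
After op 10 (rotate(+1)): offset=0, physical=[A,E,F,D,B,h], logical=[A,E,F,D,B,h]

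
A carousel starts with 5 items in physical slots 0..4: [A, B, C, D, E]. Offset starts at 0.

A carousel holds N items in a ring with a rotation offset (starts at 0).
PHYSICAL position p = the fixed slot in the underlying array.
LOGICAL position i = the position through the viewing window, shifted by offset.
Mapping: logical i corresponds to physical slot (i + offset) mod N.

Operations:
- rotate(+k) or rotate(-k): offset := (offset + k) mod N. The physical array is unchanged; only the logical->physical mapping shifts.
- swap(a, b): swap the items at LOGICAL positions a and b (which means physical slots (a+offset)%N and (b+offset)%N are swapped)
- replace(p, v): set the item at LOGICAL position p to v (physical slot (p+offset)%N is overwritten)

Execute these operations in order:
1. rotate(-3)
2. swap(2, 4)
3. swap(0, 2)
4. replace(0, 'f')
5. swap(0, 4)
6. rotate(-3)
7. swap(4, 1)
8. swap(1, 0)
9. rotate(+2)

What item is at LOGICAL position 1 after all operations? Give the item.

After op 1 (rotate(-3)): offset=2, physical=[A,B,C,D,E], logical=[C,D,E,A,B]
After op 2 (swap(2, 4)): offset=2, physical=[A,E,C,D,B], logical=[C,D,B,A,E]
After op 3 (swap(0, 2)): offset=2, physical=[A,E,B,D,C], logical=[B,D,C,A,E]
After op 4 (replace(0, 'f')): offset=2, physical=[A,E,f,D,C], logical=[f,D,C,A,E]
After op 5 (swap(0, 4)): offset=2, physical=[A,f,E,D,C], logical=[E,D,C,A,f]
After op 6 (rotate(-3)): offset=4, physical=[A,f,E,D,C], logical=[C,A,f,E,D]
After op 7 (swap(4, 1)): offset=4, physical=[D,f,E,A,C], logical=[C,D,f,E,A]
After op 8 (swap(1, 0)): offset=4, physical=[C,f,E,A,D], logical=[D,C,f,E,A]
After op 9 (rotate(+2)): offset=1, physical=[C,f,E,A,D], logical=[f,E,A,D,C]

Answer: E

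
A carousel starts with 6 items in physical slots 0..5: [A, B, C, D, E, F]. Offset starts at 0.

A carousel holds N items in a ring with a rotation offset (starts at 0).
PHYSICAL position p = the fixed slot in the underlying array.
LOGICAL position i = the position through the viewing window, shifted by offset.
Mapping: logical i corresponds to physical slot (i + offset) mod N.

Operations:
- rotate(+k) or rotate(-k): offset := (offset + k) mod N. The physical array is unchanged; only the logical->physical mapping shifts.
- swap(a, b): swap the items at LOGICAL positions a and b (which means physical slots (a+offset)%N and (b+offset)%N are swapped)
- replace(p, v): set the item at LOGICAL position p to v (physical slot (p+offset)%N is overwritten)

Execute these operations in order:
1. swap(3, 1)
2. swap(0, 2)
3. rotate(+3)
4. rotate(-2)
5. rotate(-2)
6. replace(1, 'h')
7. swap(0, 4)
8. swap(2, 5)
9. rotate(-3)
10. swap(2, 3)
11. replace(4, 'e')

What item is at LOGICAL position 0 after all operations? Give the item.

Answer: A

Derivation:
After op 1 (swap(3, 1)): offset=0, physical=[A,D,C,B,E,F], logical=[A,D,C,B,E,F]
After op 2 (swap(0, 2)): offset=0, physical=[C,D,A,B,E,F], logical=[C,D,A,B,E,F]
After op 3 (rotate(+3)): offset=3, physical=[C,D,A,B,E,F], logical=[B,E,F,C,D,A]
After op 4 (rotate(-2)): offset=1, physical=[C,D,A,B,E,F], logical=[D,A,B,E,F,C]
After op 5 (rotate(-2)): offset=5, physical=[C,D,A,B,E,F], logical=[F,C,D,A,B,E]
After op 6 (replace(1, 'h')): offset=5, physical=[h,D,A,B,E,F], logical=[F,h,D,A,B,E]
After op 7 (swap(0, 4)): offset=5, physical=[h,D,A,F,E,B], logical=[B,h,D,A,F,E]
After op 8 (swap(2, 5)): offset=5, physical=[h,E,A,F,D,B], logical=[B,h,E,A,F,D]
After op 9 (rotate(-3)): offset=2, physical=[h,E,A,F,D,B], logical=[A,F,D,B,h,E]
After op 10 (swap(2, 3)): offset=2, physical=[h,E,A,F,B,D], logical=[A,F,B,D,h,E]
After op 11 (replace(4, 'e')): offset=2, physical=[e,E,A,F,B,D], logical=[A,F,B,D,e,E]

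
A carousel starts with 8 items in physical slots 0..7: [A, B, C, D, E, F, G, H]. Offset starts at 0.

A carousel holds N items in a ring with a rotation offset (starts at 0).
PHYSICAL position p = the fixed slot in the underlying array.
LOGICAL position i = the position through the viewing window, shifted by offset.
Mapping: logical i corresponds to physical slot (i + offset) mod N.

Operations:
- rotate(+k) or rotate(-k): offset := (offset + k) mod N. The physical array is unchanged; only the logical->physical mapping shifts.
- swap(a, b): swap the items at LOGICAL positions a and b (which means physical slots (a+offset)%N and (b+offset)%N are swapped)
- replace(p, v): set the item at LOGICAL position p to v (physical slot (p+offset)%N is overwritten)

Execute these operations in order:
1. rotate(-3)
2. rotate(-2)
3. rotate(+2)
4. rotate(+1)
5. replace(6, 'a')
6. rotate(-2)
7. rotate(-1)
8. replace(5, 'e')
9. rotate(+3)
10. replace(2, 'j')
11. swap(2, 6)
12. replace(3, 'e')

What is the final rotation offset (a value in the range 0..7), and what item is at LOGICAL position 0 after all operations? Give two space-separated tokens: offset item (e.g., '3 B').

Answer: 6 G

Derivation:
After op 1 (rotate(-3)): offset=5, physical=[A,B,C,D,E,F,G,H], logical=[F,G,H,A,B,C,D,E]
After op 2 (rotate(-2)): offset=3, physical=[A,B,C,D,E,F,G,H], logical=[D,E,F,G,H,A,B,C]
After op 3 (rotate(+2)): offset=5, physical=[A,B,C,D,E,F,G,H], logical=[F,G,H,A,B,C,D,E]
After op 4 (rotate(+1)): offset=6, physical=[A,B,C,D,E,F,G,H], logical=[G,H,A,B,C,D,E,F]
After op 5 (replace(6, 'a')): offset=6, physical=[A,B,C,D,a,F,G,H], logical=[G,H,A,B,C,D,a,F]
After op 6 (rotate(-2)): offset=4, physical=[A,B,C,D,a,F,G,H], logical=[a,F,G,H,A,B,C,D]
After op 7 (rotate(-1)): offset=3, physical=[A,B,C,D,a,F,G,H], logical=[D,a,F,G,H,A,B,C]
After op 8 (replace(5, 'e')): offset=3, physical=[e,B,C,D,a,F,G,H], logical=[D,a,F,G,H,e,B,C]
After op 9 (rotate(+3)): offset=6, physical=[e,B,C,D,a,F,G,H], logical=[G,H,e,B,C,D,a,F]
After op 10 (replace(2, 'j')): offset=6, physical=[j,B,C,D,a,F,G,H], logical=[G,H,j,B,C,D,a,F]
After op 11 (swap(2, 6)): offset=6, physical=[a,B,C,D,j,F,G,H], logical=[G,H,a,B,C,D,j,F]
After op 12 (replace(3, 'e')): offset=6, physical=[a,e,C,D,j,F,G,H], logical=[G,H,a,e,C,D,j,F]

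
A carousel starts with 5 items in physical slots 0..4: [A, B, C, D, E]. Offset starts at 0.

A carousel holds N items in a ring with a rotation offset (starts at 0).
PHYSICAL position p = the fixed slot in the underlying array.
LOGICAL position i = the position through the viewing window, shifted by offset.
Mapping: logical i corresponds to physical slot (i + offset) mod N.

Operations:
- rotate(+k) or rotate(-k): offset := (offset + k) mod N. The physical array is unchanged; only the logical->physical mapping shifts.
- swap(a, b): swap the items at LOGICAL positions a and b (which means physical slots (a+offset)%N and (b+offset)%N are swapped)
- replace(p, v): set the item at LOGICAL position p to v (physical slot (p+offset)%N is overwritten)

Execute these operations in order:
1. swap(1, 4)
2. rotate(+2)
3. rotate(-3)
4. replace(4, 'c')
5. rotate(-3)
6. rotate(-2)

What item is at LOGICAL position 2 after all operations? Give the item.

After op 1 (swap(1, 4)): offset=0, physical=[A,E,C,D,B], logical=[A,E,C,D,B]
After op 2 (rotate(+2)): offset=2, physical=[A,E,C,D,B], logical=[C,D,B,A,E]
After op 3 (rotate(-3)): offset=4, physical=[A,E,C,D,B], logical=[B,A,E,C,D]
After op 4 (replace(4, 'c')): offset=4, physical=[A,E,C,c,B], logical=[B,A,E,C,c]
After op 5 (rotate(-3)): offset=1, physical=[A,E,C,c,B], logical=[E,C,c,B,A]
After op 6 (rotate(-2)): offset=4, physical=[A,E,C,c,B], logical=[B,A,E,C,c]

Answer: E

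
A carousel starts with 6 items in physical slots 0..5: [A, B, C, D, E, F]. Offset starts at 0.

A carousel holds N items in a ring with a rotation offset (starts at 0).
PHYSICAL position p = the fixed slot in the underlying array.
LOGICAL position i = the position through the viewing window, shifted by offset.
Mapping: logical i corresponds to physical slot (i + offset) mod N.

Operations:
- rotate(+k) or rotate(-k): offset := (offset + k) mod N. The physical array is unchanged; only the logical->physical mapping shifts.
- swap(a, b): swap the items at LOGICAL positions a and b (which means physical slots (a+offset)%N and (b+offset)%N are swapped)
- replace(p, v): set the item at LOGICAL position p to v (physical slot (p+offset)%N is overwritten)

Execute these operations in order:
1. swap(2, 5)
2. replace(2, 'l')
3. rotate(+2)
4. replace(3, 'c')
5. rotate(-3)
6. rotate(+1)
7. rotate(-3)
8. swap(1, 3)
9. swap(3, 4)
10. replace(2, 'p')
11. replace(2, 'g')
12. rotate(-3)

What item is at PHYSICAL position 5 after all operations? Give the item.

After op 1 (swap(2, 5)): offset=0, physical=[A,B,F,D,E,C], logical=[A,B,F,D,E,C]
After op 2 (replace(2, 'l')): offset=0, physical=[A,B,l,D,E,C], logical=[A,B,l,D,E,C]
After op 3 (rotate(+2)): offset=2, physical=[A,B,l,D,E,C], logical=[l,D,E,C,A,B]
After op 4 (replace(3, 'c')): offset=2, physical=[A,B,l,D,E,c], logical=[l,D,E,c,A,B]
After op 5 (rotate(-3)): offset=5, physical=[A,B,l,D,E,c], logical=[c,A,B,l,D,E]
After op 6 (rotate(+1)): offset=0, physical=[A,B,l,D,E,c], logical=[A,B,l,D,E,c]
After op 7 (rotate(-3)): offset=3, physical=[A,B,l,D,E,c], logical=[D,E,c,A,B,l]
After op 8 (swap(1, 3)): offset=3, physical=[E,B,l,D,A,c], logical=[D,A,c,E,B,l]
After op 9 (swap(3, 4)): offset=3, physical=[B,E,l,D,A,c], logical=[D,A,c,B,E,l]
After op 10 (replace(2, 'p')): offset=3, physical=[B,E,l,D,A,p], logical=[D,A,p,B,E,l]
After op 11 (replace(2, 'g')): offset=3, physical=[B,E,l,D,A,g], logical=[D,A,g,B,E,l]
After op 12 (rotate(-3)): offset=0, physical=[B,E,l,D,A,g], logical=[B,E,l,D,A,g]

Answer: g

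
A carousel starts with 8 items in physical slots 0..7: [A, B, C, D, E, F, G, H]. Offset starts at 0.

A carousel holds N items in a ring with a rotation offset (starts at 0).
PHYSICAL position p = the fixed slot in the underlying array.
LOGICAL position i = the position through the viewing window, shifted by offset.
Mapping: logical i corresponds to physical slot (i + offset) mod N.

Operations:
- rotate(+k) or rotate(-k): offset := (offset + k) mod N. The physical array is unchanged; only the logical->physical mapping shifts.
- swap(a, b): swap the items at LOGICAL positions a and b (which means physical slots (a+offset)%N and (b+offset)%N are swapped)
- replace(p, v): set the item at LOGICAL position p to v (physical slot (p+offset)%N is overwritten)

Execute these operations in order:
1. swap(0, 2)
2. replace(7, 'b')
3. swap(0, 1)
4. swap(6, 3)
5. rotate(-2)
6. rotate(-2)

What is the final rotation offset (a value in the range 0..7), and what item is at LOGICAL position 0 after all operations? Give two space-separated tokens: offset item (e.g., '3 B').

Answer: 4 E

Derivation:
After op 1 (swap(0, 2)): offset=0, physical=[C,B,A,D,E,F,G,H], logical=[C,B,A,D,E,F,G,H]
After op 2 (replace(7, 'b')): offset=0, physical=[C,B,A,D,E,F,G,b], logical=[C,B,A,D,E,F,G,b]
After op 3 (swap(0, 1)): offset=0, physical=[B,C,A,D,E,F,G,b], logical=[B,C,A,D,E,F,G,b]
After op 4 (swap(6, 3)): offset=0, physical=[B,C,A,G,E,F,D,b], logical=[B,C,A,G,E,F,D,b]
After op 5 (rotate(-2)): offset=6, physical=[B,C,A,G,E,F,D,b], logical=[D,b,B,C,A,G,E,F]
After op 6 (rotate(-2)): offset=4, physical=[B,C,A,G,E,F,D,b], logical=[E,F,D,b,B,C,A,G]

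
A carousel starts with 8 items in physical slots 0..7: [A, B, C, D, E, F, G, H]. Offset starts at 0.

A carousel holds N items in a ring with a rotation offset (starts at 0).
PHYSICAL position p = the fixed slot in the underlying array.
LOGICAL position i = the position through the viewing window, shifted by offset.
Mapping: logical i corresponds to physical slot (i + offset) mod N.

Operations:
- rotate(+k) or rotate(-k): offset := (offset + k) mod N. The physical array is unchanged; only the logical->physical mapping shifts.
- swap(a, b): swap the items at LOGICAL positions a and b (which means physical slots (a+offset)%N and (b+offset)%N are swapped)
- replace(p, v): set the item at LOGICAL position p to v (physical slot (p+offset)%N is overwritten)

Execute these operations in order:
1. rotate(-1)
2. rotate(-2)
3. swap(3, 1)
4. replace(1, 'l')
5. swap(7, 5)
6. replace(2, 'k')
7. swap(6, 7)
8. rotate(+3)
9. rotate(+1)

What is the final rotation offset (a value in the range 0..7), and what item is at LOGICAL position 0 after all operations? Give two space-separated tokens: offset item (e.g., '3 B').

After op 1 (rotate(-1)): offset=7, physical=[A,B,C,D,E,F,G,H], logical=[H,A,B,C,D,E,F,G]
After op 2 (rotate(-2)): offset=5, physical=[A,B,C,D,E,F,G,H], logical=[F,G,H,A,B,C,D,E]
After op 3 (swap(3, 1)): offset=5, physical=[G,B,C,D,E,F,A,H], logical=[F,A,H,G,B,C,D,E]
After op 4 (replace(1, 'l')): offset=5, physical=[G,B,C,D,E,F,l,H], logical=[F,l,H,G,B,C,D,E]
After op 5 (swap(7, 5)): offset=5, physical=[G,B,E,D,C,F,l,H], logical=[F,l,H,G,B,E,D,C]
After op 6 (replace(2, 'k')): offset=5, physical=[G,B,E,D,C,F,l,k], logical=[F,l,k,G,B,E,D,C]
After op 7 (swap(6, 7)): offset=5, physical=[G,B,E,C,D,F,l,k], logical=[F,l,k,G,B,E,C,D]
After op 8 (rotate(+3)): offset=0, physical=[G,B,E,C,D,F,l,k], logical=[G,B,E,C,D,F,l,k]
After op 9 (rotate(+1)): offset=1, physical=[G,B,E,C,D,F,l,k], logical=[B,E,C,D,F,l,k,G]

Answer: 1 B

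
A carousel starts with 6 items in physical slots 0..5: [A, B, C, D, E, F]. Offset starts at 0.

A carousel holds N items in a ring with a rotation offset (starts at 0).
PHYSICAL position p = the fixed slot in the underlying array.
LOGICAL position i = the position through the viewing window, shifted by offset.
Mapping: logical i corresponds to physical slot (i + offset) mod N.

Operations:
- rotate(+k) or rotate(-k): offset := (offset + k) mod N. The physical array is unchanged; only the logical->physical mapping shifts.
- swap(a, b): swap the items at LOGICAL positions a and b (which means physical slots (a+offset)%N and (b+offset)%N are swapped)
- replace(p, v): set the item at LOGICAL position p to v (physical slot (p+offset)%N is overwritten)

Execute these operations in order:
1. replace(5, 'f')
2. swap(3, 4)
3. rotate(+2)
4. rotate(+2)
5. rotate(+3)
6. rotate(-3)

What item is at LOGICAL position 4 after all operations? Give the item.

After op 1 (replace(5, 'f')): offset=0, physical=[A,B,C,D,E,f], logical=[A,B,C,D,E,f]
After op 2 (swap(3, 4)): offset=0, physical=[A,B,C,E,D,f], logical=[A,B,C,E,D,f]
After op 3 (rotate(+2)): offset=2, physical=[A,B,C,E,D,f], logical=[C,E,D,f,A,B]
After op 4 (rotate(+2)): offset=4, physical=[A,B,C,E,D,f], logical=[D,f,A,B,C,E]
After op 5 (rotate(+3)): offset=1, physical=[A,B,C,E,D,f], logical=[B,C,E,D,f,A]
After op 6 (rotate(-3)): offset=4, physical=[A,B,C,E,D,f], logical=[D,f,A,B,C,E]

Answer: C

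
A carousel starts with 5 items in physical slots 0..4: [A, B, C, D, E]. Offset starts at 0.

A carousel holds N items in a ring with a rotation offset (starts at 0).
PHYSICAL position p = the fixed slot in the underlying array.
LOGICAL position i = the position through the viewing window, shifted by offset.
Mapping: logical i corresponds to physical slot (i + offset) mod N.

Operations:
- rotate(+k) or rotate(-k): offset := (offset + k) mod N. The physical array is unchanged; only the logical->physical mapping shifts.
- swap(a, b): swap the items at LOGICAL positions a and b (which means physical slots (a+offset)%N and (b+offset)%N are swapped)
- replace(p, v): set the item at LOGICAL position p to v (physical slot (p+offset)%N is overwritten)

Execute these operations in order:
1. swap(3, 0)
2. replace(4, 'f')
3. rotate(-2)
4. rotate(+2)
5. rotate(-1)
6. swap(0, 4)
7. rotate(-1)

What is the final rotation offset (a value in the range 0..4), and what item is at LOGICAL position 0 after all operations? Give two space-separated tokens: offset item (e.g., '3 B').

Answer: 3 f

Derivation:
After op 1 (swap(3, 0)): offset=0, physical=[D,B,C,A,E], logical=[D,B,C,A,E]
After op 2 (replace(4, 'f')): offset=0, physical=[D,B,C,A,f], logical=[D,B,C,A,f]
After op 3 (rotate(-2)): offset=3, physical=[D,B,C,A,f], logical=[A,f,D,B,C]
After op 4 (rotate(+2)): offset=0, physical=[D,B,C,A,f], logical=[D,B,C,A,f]
After op 5 (rotate(-1)): offset=4, physical=[D,B,C,A,f], logical=[f,D,B,C,A]
After op 6 (swap(0, 4)): offset=4, physical=[D,B,C,f,A], logical=[A,D,B,C,f]
After op 7 (rotate(-1)): offset=3, physical=[D,B,C,f,A], logical=[f,A,D,B,C]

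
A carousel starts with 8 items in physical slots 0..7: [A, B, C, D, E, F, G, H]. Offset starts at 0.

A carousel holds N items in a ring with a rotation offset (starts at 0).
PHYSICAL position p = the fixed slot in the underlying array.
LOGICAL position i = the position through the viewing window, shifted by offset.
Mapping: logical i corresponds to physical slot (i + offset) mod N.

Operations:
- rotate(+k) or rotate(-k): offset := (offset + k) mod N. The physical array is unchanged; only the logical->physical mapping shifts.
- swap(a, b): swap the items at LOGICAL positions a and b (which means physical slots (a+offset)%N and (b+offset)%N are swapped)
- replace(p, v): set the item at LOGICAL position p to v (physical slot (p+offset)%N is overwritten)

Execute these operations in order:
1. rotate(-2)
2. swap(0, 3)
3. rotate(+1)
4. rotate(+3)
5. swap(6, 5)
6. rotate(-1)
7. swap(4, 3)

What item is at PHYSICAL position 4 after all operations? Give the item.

After op 1 (rotate(-2)): offset=6, physical=[A,B,C,D,E,F,G,H], logical=[G,H,A,B,C,D,E,F]
After op 2 (swap(0, 3)): offset=6, physical=[A,G,C,D,E,F,B,H], logical=[B,H,A,G,C,D,E,F]
After op 3 (rotate(+1)): offset=7, physical=[A,G,C,D,E,F,B,H], logical=[H,A,G,C,D,E,F,B]
After op 4 (rotate(+3)): offset=2, physical=[A,G,C,D,E,F,B,H], logical=[C,D,E,F,B,H,A,G]
After op 5 (swap(6, 5)): offset=2, physical=[H,G,C,D,E,F,B,A], logical=[C,D,E,F,B,A,H,G]
After op 6 (rotate(-1)): offset=1, physical=[H,G,C,D,E,F,B,A], logical=[G,C,D,E,F,B,A,H]
After op 7 (swap(4, 3)): offset=1, physical=[H,G,C,D,F,E,B,A], logical=[G,C,D,F,E,B,A,H]

Answer: F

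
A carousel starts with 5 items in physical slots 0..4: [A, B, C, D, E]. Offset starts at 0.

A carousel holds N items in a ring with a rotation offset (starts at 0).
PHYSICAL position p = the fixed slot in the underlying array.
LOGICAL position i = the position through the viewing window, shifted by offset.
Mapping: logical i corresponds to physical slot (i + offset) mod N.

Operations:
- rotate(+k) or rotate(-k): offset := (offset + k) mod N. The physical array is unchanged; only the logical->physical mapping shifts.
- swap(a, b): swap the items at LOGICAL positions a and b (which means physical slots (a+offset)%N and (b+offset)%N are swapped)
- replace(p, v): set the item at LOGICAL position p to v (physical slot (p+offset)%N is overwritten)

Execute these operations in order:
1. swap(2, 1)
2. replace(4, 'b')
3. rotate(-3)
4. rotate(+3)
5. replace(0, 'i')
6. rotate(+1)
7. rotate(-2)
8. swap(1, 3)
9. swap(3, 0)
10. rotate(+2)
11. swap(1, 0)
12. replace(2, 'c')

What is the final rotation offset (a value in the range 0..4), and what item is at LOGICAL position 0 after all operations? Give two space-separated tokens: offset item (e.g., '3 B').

After op 1 (swap(2, 1)): offset=0, physical=[A,C,B,D,E], logical=[A,C,B,D,E]
After op 2 (replace(4, 'b')): offset=0, physical=[A,C,B,D,b], logical=[A,C,B,D,b]
After op 3 (rotate(-3)): offset=2, physical=[A,C,B,D,b], logical=[B,D,b,A,C]
After op 4 (rotate(+3)): offset=0, physical=[A,C,B,D,b], logical=[A,C,B,D,b]
After op 5 (replace(0, 'i')): offset=0, physical=[i,C,B,D,b], logical=[i,C,B,D,b]
After op 6 (rotate(+1)): offset=1, physical=[i,C,B,D,b], logical=[C,B,D,b,i]
After op 7 (rotate(-2)): offset=4, physical=[i,C,B,D,b], logical=[b,i,C,B,D]
After op 8 (swap(1, 3)): offset=4, physical=[B,C,i,D,b], logical=[b,B,C,i,D]
After op 9 (swap(3, 0)): offset=4, physical=[B,C,b,D,i], logical=[i,B,C,b,D]
After op 10 (rotate(+2)): offset=1, physical=[B,C,b,D,i], logical=[C,b,D,i,B]
After op 11 (swap(1, 0)): offset=1, physical=[B,b,C,D,i], logical=[b,C,D,i,B]
After op 12 (replace(2, 'c')): offset=1, physical=[B,b,C,c,i], logical=[b,C,c,i,B]

Answer: 1 b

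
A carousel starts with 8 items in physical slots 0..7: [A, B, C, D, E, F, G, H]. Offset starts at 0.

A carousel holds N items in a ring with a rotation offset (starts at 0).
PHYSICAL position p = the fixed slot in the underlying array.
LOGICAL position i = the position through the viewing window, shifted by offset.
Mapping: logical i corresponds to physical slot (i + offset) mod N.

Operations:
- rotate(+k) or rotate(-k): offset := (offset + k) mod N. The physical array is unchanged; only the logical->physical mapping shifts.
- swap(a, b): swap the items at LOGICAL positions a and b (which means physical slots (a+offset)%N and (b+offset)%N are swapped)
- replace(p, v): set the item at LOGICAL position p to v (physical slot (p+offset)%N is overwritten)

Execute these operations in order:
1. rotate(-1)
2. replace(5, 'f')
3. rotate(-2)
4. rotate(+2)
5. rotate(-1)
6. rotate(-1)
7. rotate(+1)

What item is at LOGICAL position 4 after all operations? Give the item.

After op 1 (rotate(-1)): offset=7, physical=[A,B,C,D,E,F,G,H], logical=[H,A,B,C,D,E,F,G]
After op 2 (replace(5, 'f')): offset=7, physical=[A,B,C,D,f,F,G,H], logical=[H,A,B,C,D,f,F,G]
After op 3 (rotate(-2)): offset=5, physical=[A,B,C,D,f,F,G,H], logical=[F,G,H,A,B,C,D,f]
After op 4 (rotate(+2)): offset=7, physical=[A,B,C,D,f,F,G,H], logical=[H,A,B,C,D,f,F,G]
After op 5 (rotate(-1)): offset=6, physical=[A,B,C,D,f,F,G,H], logical=[G,H,A,B,C,D,f,F]
After op 6 (rotate(-1)): offset=5, physical=[A,B,C,D,f,F,G,H], logical=[F,G,H,A,B,C,D,f]
After op 7 (rotate(+1)): offset=6, physical=[A,B,C,D,f,F,G,H], logical=[G,H,A,B,C,D,f,F]

Answer: C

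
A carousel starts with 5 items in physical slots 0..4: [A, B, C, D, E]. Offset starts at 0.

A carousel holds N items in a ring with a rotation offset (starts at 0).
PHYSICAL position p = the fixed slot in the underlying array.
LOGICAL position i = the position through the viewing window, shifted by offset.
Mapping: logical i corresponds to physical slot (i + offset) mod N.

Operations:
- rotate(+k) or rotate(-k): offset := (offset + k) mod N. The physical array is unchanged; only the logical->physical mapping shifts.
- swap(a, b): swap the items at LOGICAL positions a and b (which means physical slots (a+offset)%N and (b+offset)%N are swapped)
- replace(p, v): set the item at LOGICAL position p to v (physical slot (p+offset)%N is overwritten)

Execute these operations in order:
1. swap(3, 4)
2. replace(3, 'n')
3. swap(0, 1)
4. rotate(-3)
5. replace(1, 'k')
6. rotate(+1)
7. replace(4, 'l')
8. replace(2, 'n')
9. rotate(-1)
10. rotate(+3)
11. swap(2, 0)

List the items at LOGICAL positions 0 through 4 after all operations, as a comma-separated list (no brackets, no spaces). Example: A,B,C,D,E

After op 1 (swap(3, 4)): offset=0, physical=[A,B,C,E,D], logical=[A,B,C,E,D]
After op 2 (replace(3, 'n')): offset=0, physical=[A,B,C,n,D], logical=[A,B,C,n,D]
After op 3 (swap(0, 1)): offset=0, physical=[B,A,C,n,D], logical=[B,A,C,n,D]
After op 4 (rotate(-3)): offset=2, physical=[B,A,C,n,D], logical=[C,n,D,B,A]
After op 5 (replace(1, 'k')): offset=2, physical=[B,A,C,k,D], logical=[C,k,D,B,A]
After op 6 (rotate(+1)): offset=3, physical=[B,A,C,k,D], logical=[k,D,B,A,C]
After op 7 (replace(4, 'l')): offset=3, physical=[B,A,l,k,D], logical=[k,D,B,A,l]
After op 8 (replace(2, 'n')): offset=3, physical=[n,A,l,k,D], logical=[k,D,n,A,l]
After op 9 (rotate(-1)): offset=2, physical=[n,A,l,k,D], logical=[l,k,D,n,A]
After op 10 (rotate(+3)): offset=0, physical=[n,A,l,k,D], logical=[n,A,l,k,D]
After op 11 (swap(2, 0)): offset=0, physical=[l,A,n,k,D], logical=[l,A,n,k,D]

Answer: l,A,n,k,D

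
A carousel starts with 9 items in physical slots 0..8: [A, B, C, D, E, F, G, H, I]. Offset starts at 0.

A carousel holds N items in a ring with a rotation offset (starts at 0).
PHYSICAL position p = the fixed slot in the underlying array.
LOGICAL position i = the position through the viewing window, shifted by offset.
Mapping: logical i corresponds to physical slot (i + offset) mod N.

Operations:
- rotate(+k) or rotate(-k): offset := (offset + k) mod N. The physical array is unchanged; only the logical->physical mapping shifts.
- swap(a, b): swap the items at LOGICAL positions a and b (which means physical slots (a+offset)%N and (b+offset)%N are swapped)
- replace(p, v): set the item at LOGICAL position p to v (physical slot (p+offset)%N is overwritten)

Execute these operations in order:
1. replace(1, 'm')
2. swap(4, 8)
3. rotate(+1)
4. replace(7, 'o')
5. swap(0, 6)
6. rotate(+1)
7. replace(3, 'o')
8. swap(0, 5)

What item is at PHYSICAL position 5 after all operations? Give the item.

Answer: o

Derivation:
After op 1 (replace(1, 'm')): offset=0, physical=[A,m,C,D,E,F,G,H,I], logical=[A,m,C,D,E,F,G,H,I]
After op 2 (swap(4, 8)): offset=0, physical=[A,m,C,D,I,F,G,H,E], logical=[A,m,C,D,I,F,G,H,E]
After op 3 (rotate(+1)): offset=1, physical=[A,m,C,D,I,F,G,H,E], logical=[m,C,D,I,F,G,H,E,A]
After op 4 (replace(7, 'o')): offset=1, physical=[A,m,C,D,I,F,G,H,o], logical=[m,C,D,I,F,G,H,o,A]
After op 5 (swap(0, 6)): offset=1, physical=[A,H,C,D,I,F,G,m,o], logical=[H,C,D,I,F,G,m,o,A]
After op 6 (rotate(+1)): offset=2, physical=[A,H,C,D,I,F,G,m,o], logical=[C,D,I,F,G,m,o,A,H]
After op 7 (replace(3, 'o')): offset=2, physical=[A,H,C,D,I,o,G,m,o], logical=[C,D,I,o,G,m,o,A,H]
After op 8 (swap(0, 5)): offset=2, physical=[A,H,m,D,I,o,G,C,o], logical=[m,D,I,o,G,C,o,A,H]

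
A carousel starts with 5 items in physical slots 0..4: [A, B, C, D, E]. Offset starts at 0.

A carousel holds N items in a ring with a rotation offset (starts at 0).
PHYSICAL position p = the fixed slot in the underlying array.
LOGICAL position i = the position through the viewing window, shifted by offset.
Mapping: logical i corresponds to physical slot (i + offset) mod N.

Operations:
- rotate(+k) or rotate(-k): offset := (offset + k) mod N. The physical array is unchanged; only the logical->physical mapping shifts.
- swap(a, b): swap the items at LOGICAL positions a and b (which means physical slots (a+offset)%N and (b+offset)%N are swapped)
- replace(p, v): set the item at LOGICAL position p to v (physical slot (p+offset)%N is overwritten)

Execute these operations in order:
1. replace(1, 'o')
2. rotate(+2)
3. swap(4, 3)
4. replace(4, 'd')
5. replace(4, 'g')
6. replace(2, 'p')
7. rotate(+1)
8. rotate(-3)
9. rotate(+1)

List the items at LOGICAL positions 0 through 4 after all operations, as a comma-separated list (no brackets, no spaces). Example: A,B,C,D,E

Answer: g,C,D,p,o

Derivation:
After op 1 (replace(1, 'o')): offset=0, physical=[A,o,C,D,E], logical=[A,o,C,D,E]
After op 2 (rotate(+2)): offset=2, physical=[A,o,C,D,E], logical=[C,D,E,A,o]
After op 3 (swap(4, 3)): offset=2, physical=[o,A,C,D,E], logical=[C,D,E,o,A]
After op 4 (replace(4, 'd')): offset=2, physical=[o,d,C,D,E], logical=[C,D,E,o,d]
After op 5 (replace(4, 'g')): offset=2, physical=[o,g,C,D,E], logical=[C,D,E,o,g]
After op 6 (replace(2, 'p')): offset=2, physical=[o,g,C,D,p], logical=[C,D,p,o,g]
After op 7 (rotate(+1)): offset=3, physical=[o,g,C,D,p], logical=[D,p,o,g,C]
After op 8 (rotate(-3)): offset=0, physical=[o,g,C,D,p], logical=[o,g,C,D,p]
After op 9 (rotate(+1)): offset=1, physical=[o,g,C,D,p], logical=[g,C,D,p,o]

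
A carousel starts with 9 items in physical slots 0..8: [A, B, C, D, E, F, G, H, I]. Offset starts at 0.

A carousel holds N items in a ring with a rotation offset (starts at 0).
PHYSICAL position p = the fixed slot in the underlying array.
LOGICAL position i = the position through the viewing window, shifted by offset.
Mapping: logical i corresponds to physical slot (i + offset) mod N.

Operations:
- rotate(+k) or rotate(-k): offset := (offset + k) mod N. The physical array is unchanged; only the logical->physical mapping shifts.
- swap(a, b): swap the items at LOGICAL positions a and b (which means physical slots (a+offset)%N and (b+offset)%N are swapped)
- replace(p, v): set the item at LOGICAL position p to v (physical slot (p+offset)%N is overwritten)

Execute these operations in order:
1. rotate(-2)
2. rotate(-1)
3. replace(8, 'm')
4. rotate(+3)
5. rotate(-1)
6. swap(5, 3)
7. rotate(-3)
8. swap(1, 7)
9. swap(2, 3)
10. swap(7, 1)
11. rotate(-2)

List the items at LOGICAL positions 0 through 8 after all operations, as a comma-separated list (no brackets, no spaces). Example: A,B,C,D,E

Answer: D,C,m,G,I,H,A,B,E

Derivation:
After op 1 (rotate(-2)): offset=7, physical=[A,B,C,D,E,F,G,H,I], logical=[H,I,A,B,C,D,E,F,G]
After op 2 (rotate(-1)): offset=6, physical=[A,B,C,D,E,F,G,H,I], logical=[G,H,I,A,B,C,D,E,F]
After op 3 (replace(8, 'm')): offset=6, physical=[A,B,C,D,E,m,G,H,I], logical=[G,H,I,A,B,C,D,E,m]
After op 4 (rotate(+3)): offset=0, physical=[A,B,C,D,E,m,G,H,I], logical=[A,B,C,D,E,m,G,H,I]
After op 5 (rotate(-1)): offset=8, physical=[A,B,C,D,E,m,G,H,I], logical=[I,A,B,C,D,E,m,G,H]
After op 6 (swap(5, 3)): offset=8, physical=[A,B,E,D,C,m,G,H,I], logical=[I,A,B,E,D,C,m,G,H]
After op 7 (rotate(-3)): offset=5, physical=[A,B,E,D,C,m,G,H,I], logical=[m,G,H,I,A,B,E,D,C]
After op 8 (swap(1, 7)): offset=5, physical=[A,B,E,G,C,m,D,H,I], logical=[m,D,H,I,A,B,E,G,C]
After op 9 (swap(2, 3)): offset=5, physical=[A,B,E,G,C,m,D,I,H], logical=[m,D,I,H,A,B,E,G,C]
After op 10 (swap(7, 1)): offset=5, physical=[A,B,E,D,C,m,G,I,H], logical=[m,G,I,H,A,B,E,D,C]
After op 11 (rotate(-2)): offset=3, physical=[A,B,E,D,C,m,G,I,H], logical=[D,C,m,G,I,H,A,B,E]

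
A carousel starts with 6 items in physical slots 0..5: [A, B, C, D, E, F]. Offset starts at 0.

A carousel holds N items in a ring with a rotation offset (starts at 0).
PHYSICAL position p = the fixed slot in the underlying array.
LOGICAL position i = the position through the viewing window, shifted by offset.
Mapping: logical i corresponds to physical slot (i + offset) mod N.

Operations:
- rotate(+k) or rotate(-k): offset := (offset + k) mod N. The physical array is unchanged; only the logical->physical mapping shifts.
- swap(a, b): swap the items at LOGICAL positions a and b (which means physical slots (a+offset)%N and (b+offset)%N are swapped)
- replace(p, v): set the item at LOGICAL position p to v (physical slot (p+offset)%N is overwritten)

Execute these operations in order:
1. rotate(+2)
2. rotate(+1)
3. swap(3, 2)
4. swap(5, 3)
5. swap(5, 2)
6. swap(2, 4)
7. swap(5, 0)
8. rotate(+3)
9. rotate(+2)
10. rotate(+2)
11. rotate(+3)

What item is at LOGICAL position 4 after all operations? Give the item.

Answer: B

Derivation:
After op 1 (rotate(+2)): offset=2, physical=[A,B,C,D,E,F], logical=[C,D,E,F,A,B]
After op 2 (rotate(+1)): offset=3, physical=[A,B,C,D,E,F], logical=[D,E,F,A,B,C]
After op 3 (swap(3, 2)): offset=3, physical=[F,B,C,D,E,A], logical=[D,E,A,F,B,C]
After op 4 (swap(5, 3)): offset=3, physical=[C,B,F,D,E,A], logical=[D,E,A,C,B,F]
After op 5 (swap(5, 2)): offset=3, physical=[C,B,A,D,E,F], logical=[D,E,F,C,B,A]
After op 6 (swap(2, 4)): offset=3, physical=[C,F,A,D,E,B], logical=[D,E,B,C,F,A]
After op 7 (swap(5, 0)): offset=3, physical=[C,F,D,A,E,B], logical=[A,E,B,C,F,D]
After op 8 (rotate(+3)): offset=0, physical=[C,F,D,A,E,B], logical=[C,F,D,A,E,B]
After op 9 (rotate(+2)): offset=2, physical=[C,F,D,A,E,B], logical=[D,A,E,B,C,F]
After op 10 (rotate(+2)): offset=4, physical=[C,F,D,A,E,B], logical=[E,B,C,F,D,A]
After op 11 (rotate(+3)): offset=1, physical=[C,F,D,A,E,B], logical=[F,D,A,E,B,C]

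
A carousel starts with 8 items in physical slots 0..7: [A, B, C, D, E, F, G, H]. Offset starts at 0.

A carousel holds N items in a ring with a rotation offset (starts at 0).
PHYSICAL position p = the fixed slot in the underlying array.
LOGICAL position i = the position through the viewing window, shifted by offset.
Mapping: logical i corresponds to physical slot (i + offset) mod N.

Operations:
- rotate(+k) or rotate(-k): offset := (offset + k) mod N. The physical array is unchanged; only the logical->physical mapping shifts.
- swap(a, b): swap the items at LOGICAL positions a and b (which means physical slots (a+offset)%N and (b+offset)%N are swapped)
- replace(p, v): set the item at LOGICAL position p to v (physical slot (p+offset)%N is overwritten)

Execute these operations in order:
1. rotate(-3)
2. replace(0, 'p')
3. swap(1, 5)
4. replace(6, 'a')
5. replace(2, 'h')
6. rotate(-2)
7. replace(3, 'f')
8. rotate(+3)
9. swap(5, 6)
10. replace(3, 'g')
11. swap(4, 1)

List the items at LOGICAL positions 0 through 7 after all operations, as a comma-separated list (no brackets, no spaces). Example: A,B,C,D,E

Answer: f,G,A,g,h,E,a,p

Derivation:
After op 1 (rotate(-3)): offset=5, physical=[A,B,C,D,E,F,G,H], logical=[F,G,H,A,B,C,D,E]
After op 2 (replace(0, 'p')): offset=5, physical=[A,B,C,D,E,p,G,H], logical=[p,G,H,A,B,C,D,E]
After op 3 (swap(1, 5)): offset=5, physical=[A,B,G,D,E,p,C,H], logical=[p,C,H,A,B,G,D,E]
After op 4 (replace(6, 'a')): offset=5, physical=[A,B,G,a,E,p,C,H], logical=[p,C,H,A,B,G,a,E]
After op 5 (replace(2, 'h')): offset=5, physical=[A,B,G,a,E,p,C,h], logical=[p,C,h,A,B,G,a,E]
After op 6 (rotate(-2)): offset=3, physical=[A,B,G,a,E,p,C,h], logical=[a,E,p,C,h,A,B,G]
After op 7 (replace(3, 'f')): offset=3, physical=[A,B,G,a,E,p,f,h], logical=[a,E,p,f,h,A,B,G]
After op 8 (rotate(+3)): offset=6, physical=[A,B,G,a,E,p,f,h], logical=[f,h,A,B,G,a,E,p]
After op 9 (swap(5, 6)): offset=6, physical=[A,B,G,E,a,p,f,h], logical=[f,h,A,B,G,E,a,p]
After op 10 (replace(3, 'g')): offset=6, physical=[A,g,G,E,a,p,f,h], logical=[f,h,A,g,G,E,a,p]
After op 11 (swap(4, 1)): offset=6, physical=[A,g,h,E,a,p,f,G], logical=[f,G,A,g,h,E,a,p]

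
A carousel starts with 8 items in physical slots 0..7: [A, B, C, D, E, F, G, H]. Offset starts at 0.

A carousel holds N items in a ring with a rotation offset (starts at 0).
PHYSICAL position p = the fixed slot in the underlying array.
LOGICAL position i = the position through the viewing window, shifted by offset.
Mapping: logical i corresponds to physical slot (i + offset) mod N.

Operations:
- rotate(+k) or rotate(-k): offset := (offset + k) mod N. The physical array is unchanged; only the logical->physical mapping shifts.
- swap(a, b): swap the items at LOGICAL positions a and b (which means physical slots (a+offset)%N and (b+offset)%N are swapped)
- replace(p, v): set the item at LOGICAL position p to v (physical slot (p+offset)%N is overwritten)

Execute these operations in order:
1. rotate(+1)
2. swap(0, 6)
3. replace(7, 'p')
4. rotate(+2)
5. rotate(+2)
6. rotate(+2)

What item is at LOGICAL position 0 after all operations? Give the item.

After op 1 (rotate(+1)): offset=1, physical=[A,B,C,D,E,F,G,H], logical=[B,C,D,E,F,G,H,A]
After op 2 (swap(0, 6)): offset=1, physical=[A,H,C,D,E,F,G,B], logical=[H,C,D,E,F,G,B,A]
After op 3 (replace(7, 'p')): offset=1, physical=[p,H,C,D,E,F,G,B], logical=[H,C,D,E,F,G,B,p]
After op 4 (rotate(+2)): offset=3, physical=[p,H,C,D,E,F,G,B], logical=[D,E,F,G,B,p,H,C]
After op 5 (rotate(+2)): offset=5, physical=[p,H,C,D,E,F,G,B], logical=[F,G,B,p,H,C,D,E]
After op 6 (rotate(+2)): offset=7, physical=[p,H,C,D,E,F,G,B], logical=[B,p,H,C,D,E,F,G]

Answer: B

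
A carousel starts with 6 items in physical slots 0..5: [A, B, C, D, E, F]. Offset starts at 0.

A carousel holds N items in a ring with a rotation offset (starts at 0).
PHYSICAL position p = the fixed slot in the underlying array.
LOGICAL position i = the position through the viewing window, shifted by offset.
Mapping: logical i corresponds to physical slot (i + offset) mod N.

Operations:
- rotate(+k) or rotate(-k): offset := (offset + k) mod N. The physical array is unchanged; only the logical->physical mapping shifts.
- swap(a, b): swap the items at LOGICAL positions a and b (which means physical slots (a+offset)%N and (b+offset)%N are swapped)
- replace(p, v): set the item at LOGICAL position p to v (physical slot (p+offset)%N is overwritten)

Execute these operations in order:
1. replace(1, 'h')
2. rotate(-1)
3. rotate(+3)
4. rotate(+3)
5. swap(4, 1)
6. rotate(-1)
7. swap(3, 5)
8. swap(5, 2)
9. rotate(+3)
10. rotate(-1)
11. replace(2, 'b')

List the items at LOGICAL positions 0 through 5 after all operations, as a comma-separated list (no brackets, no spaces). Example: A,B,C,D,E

After op 1 (replace(1, 'h')): offset=0, physical=[A,h,C,D,E,F], logical=[A,h,C,D,E,F]
After op 2 (rotate(-1)): offset=5, physical=[A,h,C,D,E,F], logical=[F,A,h,C,D,E]
After op 3 (rotate(+3)): offset=2, physical=[A,h,C,D,E,F], logical=[C,D,E,F,A,h]
After op 4 (rotate(+3)): offset=5, physical=[A,h,C,D,E,F], logical=[F,A,h,C,D,E]
After op 5 (swap(4, 1)): offset=5, physical=[D,h,C,A,E,F], logical=[F,D,h,C,A,E]
After op 6 (rotate(-1)): offset=4, physical=[D,h,C,A,E,F], logical=[E,F,D,h,C,A]
After op 7 (swap(3, 5)): offset=4, physical=[D,A,C,h,E,F], logical=[E,F,D,A,C,h]
After op 8 (swap(5, 2)): offset=4, physical=[h,A,C,D,E,F], logical=[E,F,h,A,C,D]
After op 9 (rotate(+3)): offset=1, physical=[h,A,C,D,E,F], logical=[A,C,D,E,F,h]
After op 10 (rotate(-1)): offset=0, physical=[h,A,C,D,E,F], logical=[h,A,C,D,E,F]
After op 11 (replace(2, 'b')): offset=0, physical=[h,A,b,D,E,F], logical=[h,A,b,D,E,F]

Answer: h,A,b,D,E,F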